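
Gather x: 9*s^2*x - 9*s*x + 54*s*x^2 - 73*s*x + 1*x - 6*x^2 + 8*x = x^2*(54*s - 6) + x*(9*s^2 - 82*s + 9)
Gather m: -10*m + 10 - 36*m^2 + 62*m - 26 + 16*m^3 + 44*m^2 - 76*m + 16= 16*m^3 + 8*m^2 - 24*m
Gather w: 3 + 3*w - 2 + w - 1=4*w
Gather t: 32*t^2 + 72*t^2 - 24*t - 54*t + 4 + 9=104*t^2 - 78*t + 13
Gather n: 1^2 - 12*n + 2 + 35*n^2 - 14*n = 35*n^2 - 26*n + 3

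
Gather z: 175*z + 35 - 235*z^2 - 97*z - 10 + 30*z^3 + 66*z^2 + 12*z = 30*z^3 - 169*z^2 + 90*z + 25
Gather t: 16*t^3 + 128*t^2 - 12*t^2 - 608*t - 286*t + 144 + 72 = 16*t^3 + 116*t^2 - 894*t + 216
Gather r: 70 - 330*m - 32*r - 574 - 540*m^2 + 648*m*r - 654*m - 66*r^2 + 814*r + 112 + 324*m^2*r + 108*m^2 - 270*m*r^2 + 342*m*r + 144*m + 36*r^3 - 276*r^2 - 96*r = -432*m^2 - 840*m + 36*r^3 + r^2*(-270*m - 342) + r*(324*m^2 + 990*m + 686) - 392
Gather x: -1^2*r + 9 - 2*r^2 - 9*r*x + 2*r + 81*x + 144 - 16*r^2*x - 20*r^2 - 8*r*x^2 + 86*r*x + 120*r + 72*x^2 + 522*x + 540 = -22*r^2 + 121*r + x^2*(72 - 8*r) + x*(-16*r^2 + 77*r + 603) + 693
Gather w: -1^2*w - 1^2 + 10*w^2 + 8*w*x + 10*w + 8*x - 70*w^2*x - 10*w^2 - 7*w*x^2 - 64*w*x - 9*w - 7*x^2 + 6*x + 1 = -70*w^2*x + w*(-7*x^2 - 56*x) - 7*x^2 + 14*x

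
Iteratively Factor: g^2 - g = (g - 1)*(g)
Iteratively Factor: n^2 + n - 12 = (n + 4)*(n - 3)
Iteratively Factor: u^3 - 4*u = (u + 2)*(u^2 - 2*u) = u*(u + 2)*(u - 2)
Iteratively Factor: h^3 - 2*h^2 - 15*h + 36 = (h - 3)*(h^2 + h - 12) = (h - 3)*(h + 4)*(h - 3)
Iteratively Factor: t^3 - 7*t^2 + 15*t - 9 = (t - 1)*(t^2 - 6*t + 9) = (t - 3)*(t - 1)*(t - 3)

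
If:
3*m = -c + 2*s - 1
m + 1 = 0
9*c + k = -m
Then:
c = 2*s + 2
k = -18*s - 17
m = -1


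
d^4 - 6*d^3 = d^3*(d - 6)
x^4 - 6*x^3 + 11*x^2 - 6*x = x*(x - 3)*(x - 2)*(x - 1)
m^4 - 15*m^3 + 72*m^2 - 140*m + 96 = (m - 8)*(m - 3)*(m - 2)^2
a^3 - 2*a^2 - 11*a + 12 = (a - 4)*(a - 1)*(a + 3)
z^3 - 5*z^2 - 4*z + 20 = (z - 5)*(z - 2)*(z + 2)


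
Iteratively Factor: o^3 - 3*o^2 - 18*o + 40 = (o + 4)*(o^2 - 7*o + 10) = (o - 5)*(o + 4)*(o - 2)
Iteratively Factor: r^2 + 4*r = (r)*(r + 4)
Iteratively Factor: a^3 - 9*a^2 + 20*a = (a - 5)*(a^2 - 4*a) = a*(a - 5)*(a - 4)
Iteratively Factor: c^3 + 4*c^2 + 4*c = (c + 2)*(c^2 + 2*c) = (c + 2)^2*(c)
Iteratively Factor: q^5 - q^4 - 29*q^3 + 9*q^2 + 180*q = (q - 3)*(q^4 + 2*q^3 - 23*q^2 - 60*q) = (q - 3)*(q + 4)*(q^3 - 2*q^2 - 15*q) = (q - 3)*(q + 3)*(q + 4)*(q^2 - 5*q) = q*(q - 3)*(q + 3)*(q + 4)*(q - 5)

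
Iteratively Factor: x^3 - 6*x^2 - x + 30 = (x - 5)*(x^2 - x - 6) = (x - 5)*(x - 3)*(x + 2)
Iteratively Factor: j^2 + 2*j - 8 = (j - 2)*(j + 4)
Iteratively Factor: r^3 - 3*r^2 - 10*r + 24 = (r + 3)*(r^2 - 6*r + 8) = (r - 2)*(r + 3)*(r - 4)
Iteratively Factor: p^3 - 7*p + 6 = (p + 3)*(p^2 - 3*p + 2) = (p - 2)*(p + 3)*(p - 1)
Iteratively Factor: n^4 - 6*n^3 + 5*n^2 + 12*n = (n + 1)*(n^3 - 7*n^2 + 12*n) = (n - 4)*(n + 1)*(n^2 - 3*n) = n*(n - 4)*(n + 1)*(n - 3)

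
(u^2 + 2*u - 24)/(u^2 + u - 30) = (u - 4)/(u - 5)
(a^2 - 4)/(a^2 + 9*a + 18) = (a^2 - 4)/(a^2 + 9*a + 18)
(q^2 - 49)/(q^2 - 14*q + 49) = (q + 7)/(q - 7)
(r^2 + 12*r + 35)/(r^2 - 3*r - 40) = (r + 7)/(r - 8)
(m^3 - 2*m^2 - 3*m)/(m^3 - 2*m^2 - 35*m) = (-m^2 + 2*m + 3)/(-m^2 + 2*m + 35)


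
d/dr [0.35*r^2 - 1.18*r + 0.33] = 0.7*r - 1.18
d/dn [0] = 0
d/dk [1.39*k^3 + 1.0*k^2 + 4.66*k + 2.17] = 4.17*k^2 + 2.0*k + 4.66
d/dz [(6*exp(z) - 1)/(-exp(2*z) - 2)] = 2*(3*exp(2*z) - exp(z) - 6)*exp(z)/(exp(4*z) + 4*exp(2*z) + 4)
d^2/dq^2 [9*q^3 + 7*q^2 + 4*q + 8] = 54*q + 14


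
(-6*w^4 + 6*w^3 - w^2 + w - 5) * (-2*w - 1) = 12*w^5 - 6*w^4 - 4*w^3 - w^2 + 9*w + 5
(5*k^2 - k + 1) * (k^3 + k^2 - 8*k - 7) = 5*k^5 + 4*k^4 - 40*k^3 - 26*k^2 - k - 7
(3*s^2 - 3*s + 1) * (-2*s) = -6*s^3 + 6*s^2 - 2*s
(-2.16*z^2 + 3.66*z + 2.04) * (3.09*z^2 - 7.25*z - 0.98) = -6.6744*z^4 + 26.9694*z^3 - 18.1146*z^2 - 18.3768*z - 1.9992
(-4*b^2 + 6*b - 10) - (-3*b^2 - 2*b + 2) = -b^2 + 8*b - 12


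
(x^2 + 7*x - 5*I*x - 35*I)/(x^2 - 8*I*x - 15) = (x + 7)/(x - 3*I)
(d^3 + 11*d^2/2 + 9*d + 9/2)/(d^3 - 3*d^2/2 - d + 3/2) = (2*d^2 + 9*d + 9)/(2*d^2 - 5*d + 3)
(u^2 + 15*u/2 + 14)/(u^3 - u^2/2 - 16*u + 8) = (2*u + 7)/(2*u^2 - 9*u + 4)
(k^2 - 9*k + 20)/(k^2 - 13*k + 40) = (k - 4)/(k - 8)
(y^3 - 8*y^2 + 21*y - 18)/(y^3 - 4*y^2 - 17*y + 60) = (y^2 - 5*y + 6)/(y^2 - y - 20)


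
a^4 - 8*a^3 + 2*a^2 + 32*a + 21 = (a - 7)*(a - 3)*(a + 1)^2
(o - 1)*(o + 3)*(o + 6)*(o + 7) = o^4 + 15*o^3 + 65*o^2 + 45*o - 126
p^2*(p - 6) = p^3 - 6*p^2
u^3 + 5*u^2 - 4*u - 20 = (u - 2)*(u + 2)*(u + 5)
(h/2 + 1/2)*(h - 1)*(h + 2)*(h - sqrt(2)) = h^4/2 - sqrt(2)*h^3/2 + h^3 - sqrt(2)*h^2 - h^2/2 - h + sqrt(2)*h/2 + sqrt(2)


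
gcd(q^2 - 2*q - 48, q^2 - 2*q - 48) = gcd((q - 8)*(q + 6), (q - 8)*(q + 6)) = q^2 - 2*q - 48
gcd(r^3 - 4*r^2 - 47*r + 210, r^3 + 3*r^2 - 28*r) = r + 7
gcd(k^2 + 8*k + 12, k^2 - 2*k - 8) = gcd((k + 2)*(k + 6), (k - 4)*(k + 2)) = k + 2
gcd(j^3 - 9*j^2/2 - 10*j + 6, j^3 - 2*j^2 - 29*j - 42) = j + 2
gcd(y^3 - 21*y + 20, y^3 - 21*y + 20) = y^3 - 21*y + 20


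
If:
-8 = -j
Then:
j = 8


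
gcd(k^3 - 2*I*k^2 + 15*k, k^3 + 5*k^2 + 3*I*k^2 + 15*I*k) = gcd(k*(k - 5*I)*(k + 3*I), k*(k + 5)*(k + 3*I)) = k^2 + 3*I*k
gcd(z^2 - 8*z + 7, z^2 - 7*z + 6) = z - 1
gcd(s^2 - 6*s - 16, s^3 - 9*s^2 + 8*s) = s - 8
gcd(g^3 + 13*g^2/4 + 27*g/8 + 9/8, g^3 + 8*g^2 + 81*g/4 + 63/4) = g + 3/2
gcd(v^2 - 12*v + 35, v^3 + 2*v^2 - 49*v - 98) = v - 7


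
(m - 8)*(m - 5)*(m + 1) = m^3 - 12*m^2 + 27*m + 40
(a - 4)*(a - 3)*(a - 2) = a^3 - 9*a^2 + 26*a - 24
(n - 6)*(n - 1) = n^2 - 7*n + 6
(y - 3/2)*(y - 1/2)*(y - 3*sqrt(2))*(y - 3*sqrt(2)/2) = y^4 - 9*sqrt(2)*y^3/2 - 2*y^3 + 39*y^2/4 + 9*sqrt(2)*y^2 - 18*y - 27*sqrt(2)*y/8 + 27/4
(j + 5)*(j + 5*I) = j^2 + 5*j + 5*I*j + 25*I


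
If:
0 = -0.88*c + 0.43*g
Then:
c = 0.488636363636364*g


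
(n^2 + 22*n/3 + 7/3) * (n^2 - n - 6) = n^4 + 19*n^3/3 - 11*n^2 - 139*n/3 - 14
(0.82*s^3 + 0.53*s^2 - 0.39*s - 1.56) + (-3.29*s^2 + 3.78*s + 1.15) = 0.82*s^3 - 2.76*s^2 + 3.39*s - 0.41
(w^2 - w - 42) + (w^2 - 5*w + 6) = 2*w^2 - 6*w - 36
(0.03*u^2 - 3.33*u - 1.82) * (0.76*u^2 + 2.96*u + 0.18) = 0.0228*u^4 - 2.442*u^3 - 11.2346*u^2 - 5.9866*u - 0.3276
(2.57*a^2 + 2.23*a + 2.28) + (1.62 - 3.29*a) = 2.57*a^2 - 1.06*a + 3.9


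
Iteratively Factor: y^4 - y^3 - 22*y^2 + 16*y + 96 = (y - 3)*(y^3 + 2*y^2 - 16*y - 32) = (y - 3)*(y + 4)*(y^2 - 2*y - 8) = (y - 4)*(y - 3)*(y + 4)*(y + 2)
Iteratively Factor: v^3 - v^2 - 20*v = (v)*(v^2 - v - 20) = v*(v + 4)*(v - 5)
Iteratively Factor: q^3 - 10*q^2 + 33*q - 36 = (q - 3)*(q^2 - 7*q + 12) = (q - 4)*(q - 3)*(q - 3)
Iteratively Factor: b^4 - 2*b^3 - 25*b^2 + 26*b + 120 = (b - 3)*(b^3 + b^2 - 22*b - 40) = (b - 5)*(b - 3)*(b^2 + 6*b + 8) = (b - 5)*(b - 3)*(b + 2)*(b + 4)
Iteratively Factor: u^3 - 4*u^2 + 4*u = (u - 2)*(u^2 - 2*u) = u*(u - 2)*(u - 2)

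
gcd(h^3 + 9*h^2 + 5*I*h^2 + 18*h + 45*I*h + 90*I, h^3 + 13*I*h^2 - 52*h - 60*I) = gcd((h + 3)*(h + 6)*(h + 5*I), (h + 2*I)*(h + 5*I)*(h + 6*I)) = h + 5*I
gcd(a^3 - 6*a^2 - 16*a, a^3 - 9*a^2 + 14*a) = a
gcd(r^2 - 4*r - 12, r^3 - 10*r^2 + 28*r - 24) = r - 6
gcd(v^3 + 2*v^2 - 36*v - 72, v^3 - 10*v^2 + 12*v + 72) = v^2 - 4*v - 12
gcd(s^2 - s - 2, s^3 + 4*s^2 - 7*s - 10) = s^2 - s - 2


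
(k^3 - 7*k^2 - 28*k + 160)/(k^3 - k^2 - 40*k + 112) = (k^2 - 3*k - 40)/(k^2 + 3*k - 28)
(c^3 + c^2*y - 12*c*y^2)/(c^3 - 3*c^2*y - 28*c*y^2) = (-c + 3*y)/(-c + 7*y)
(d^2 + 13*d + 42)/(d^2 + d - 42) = (d + 6)/(d - 6)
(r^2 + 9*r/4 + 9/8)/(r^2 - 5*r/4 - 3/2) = (r + 3/2)/(r - 2)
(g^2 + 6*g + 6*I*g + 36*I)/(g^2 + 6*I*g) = (g + 6)/g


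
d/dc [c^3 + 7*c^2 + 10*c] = 3*c^2 + 14*c + 10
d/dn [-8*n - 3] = -8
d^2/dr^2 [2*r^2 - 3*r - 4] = 4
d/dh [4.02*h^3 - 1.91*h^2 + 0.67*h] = 12.06*h^2 - 3.82*h + 0.67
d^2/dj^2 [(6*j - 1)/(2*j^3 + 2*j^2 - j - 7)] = 2*((6*j - 1)*(6*j^2 + 4*j - 1)^2 + 2*(-18*j^2 - 12*j - (3*j + 1)*(6*j - 1) + 3)*(2*j^3 + 2*j^2 - j - 7))/(2*j^3 + 2*j^2 - j - 7)^3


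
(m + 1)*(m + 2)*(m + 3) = m^3 + 6*m^2 + 11*m + 6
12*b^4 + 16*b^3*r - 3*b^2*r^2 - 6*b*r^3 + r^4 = (-6*b + r)*(-2*b + r)*(b + r)^2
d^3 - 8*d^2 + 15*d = d*(d - 5)*(d - 3)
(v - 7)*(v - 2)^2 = v^3 - 11*v^2 + 32*v - 28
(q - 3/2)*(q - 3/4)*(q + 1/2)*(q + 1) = q^4 - 3*q^3/4 - 7*q^2/4 + 9*q/16 + 9/16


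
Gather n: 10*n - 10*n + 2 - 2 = 0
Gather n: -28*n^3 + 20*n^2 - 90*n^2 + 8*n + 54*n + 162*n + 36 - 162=-28*n^3 - 70*n^2 + 224*n - 126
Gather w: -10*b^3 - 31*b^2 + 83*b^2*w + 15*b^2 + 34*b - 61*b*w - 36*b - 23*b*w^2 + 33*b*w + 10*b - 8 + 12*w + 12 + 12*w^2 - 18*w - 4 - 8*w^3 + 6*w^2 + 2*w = -10*b^3 - 16*b^2 + 8*b - 8*w^3 + w^2*(18 - 23*b) + w*(83*b^2 - 28*b - 4)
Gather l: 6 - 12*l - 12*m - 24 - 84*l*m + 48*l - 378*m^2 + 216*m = l*(36 - 84*m) - 378*m^2 + 204*m - 18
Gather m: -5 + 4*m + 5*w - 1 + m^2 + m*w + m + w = m^2 + m*(w + 5) + 6*w - 6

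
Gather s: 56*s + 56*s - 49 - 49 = 112*s - 98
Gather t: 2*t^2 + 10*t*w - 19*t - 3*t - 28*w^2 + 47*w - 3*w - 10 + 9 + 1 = 2*t^2 + t*(10*w - 22) - 28*w^2 + 44*w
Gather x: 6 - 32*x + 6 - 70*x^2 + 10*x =-70*x^2 - 22*x + 12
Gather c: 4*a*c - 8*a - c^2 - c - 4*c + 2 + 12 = -8*a - c^2 + c*(4*a - 5) + 14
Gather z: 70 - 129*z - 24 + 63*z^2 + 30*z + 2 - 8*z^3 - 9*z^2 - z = -8*z^3 + 54*z^2 - 100*z + 48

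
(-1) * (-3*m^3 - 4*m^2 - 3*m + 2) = 3*m^3 + 4*m^2 + 3*m - 2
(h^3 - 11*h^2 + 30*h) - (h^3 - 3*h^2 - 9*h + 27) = -8*h^2 + 39*h - 27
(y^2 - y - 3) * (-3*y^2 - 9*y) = -3*y^4 - 6*y^3 + 18*y^2 + 27*y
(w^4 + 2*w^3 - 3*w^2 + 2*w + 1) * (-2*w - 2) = -2*w^5 - 6*w^4 + 2*w^3 + 2*w^2 - 6*w - 2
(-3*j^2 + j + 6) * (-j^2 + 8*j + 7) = 3*j^4 - 25*j^3 - 19*j^2 + 55*j + 42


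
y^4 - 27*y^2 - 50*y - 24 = (y - 6)*(y + 1)^2*(y + 4)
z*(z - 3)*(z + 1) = z^3 - 2*z^2 - 3*z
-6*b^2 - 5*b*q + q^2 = (-6*b + q)*(b + q)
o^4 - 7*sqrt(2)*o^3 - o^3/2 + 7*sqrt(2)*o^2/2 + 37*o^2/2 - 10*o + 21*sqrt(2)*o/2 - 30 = (o - 3/2)*(o + 1)*(o - 5*sqrt(2))*(o - 2*sqrt(2))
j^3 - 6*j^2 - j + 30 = (j - 5)*(j - 3)*(j + 2)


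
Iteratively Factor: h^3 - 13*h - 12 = (h - 4)*(h^2 + 4*h + 3) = (h - 4)*(h + 3)*(h + 1)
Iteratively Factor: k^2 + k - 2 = (k + 2)*(k - 1)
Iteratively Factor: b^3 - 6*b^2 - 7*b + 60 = (b - 5)*(b^2 - b - 12) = (b - 5)*(b - 4)*(b + 3)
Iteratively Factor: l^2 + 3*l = (l + 3)*(l)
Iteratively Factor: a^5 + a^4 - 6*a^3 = (a + 3)*(a^4 - 2*a^3) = (a - 2)*(a + 3)*(a^3) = a*(a - 2)*(a + 3)*(a^2) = a^2*(a - 2)*(a + 3)*(a)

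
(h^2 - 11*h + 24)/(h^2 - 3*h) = (h - 8)/h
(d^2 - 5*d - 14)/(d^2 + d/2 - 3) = 2*(d - 7)/(2*d - 3)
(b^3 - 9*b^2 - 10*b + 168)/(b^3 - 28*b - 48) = (b - 7)/(b + 2)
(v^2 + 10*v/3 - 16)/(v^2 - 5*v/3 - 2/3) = (-3*v^2 - 10*v + 48)/(-3*v^2 + 5*v + 2)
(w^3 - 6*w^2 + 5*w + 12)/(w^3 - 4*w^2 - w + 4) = (w - 3)/(w - 1)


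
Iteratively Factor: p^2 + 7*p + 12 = (p + 4)*(p + 3)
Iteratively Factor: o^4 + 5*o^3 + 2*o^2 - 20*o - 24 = (o + 2)*(o^3 + 3*o^2 - 4*o - 12) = (o - 2)*(o + 2)*(o^2 + 5*o + 6) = (o - 2)*(o + 2)^2*(o + 3)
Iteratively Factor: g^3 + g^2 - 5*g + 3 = (g - 1)*(g^2 + 2*g - 3) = (g - 1)*(g + 3)*(g - 1)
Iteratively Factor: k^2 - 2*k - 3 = (k - 3)*(k + 1)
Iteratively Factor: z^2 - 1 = (z - 1)*(z + 1)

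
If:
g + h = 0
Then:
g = -h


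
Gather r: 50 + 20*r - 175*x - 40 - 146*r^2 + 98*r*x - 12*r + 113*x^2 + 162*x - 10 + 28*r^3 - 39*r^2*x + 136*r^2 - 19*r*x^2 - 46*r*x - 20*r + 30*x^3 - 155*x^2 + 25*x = 28*r^3 + r^2*(-39*x - 10) + r*(-19*x^2 + 52*x - 12) + 30*x^3 - 42*x^2 + 12*x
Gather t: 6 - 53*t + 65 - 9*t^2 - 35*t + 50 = -9*t^2 - 88*t + 121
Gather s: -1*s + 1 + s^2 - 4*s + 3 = s^2 - 5*s + 4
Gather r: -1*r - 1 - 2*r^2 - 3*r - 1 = -2*r^2 - 4*r - 2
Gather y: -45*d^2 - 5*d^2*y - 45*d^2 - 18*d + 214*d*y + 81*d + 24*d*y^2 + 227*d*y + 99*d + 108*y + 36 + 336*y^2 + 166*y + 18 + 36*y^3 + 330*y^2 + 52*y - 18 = -90*d^2 + 162*d + 36*y^3 + y^2*(24*d + 666) + y*(-5*d^2 + 441*d + 326) + 36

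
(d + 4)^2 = d^2 + 8*d + 16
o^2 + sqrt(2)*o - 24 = (o - 3*sqrt(2))*(o + 4*sqrt(2))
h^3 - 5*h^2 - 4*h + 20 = (h - 5)*(h - 2)*(h + 2)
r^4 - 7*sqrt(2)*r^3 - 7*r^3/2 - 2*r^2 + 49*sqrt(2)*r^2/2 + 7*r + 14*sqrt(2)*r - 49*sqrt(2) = (r - 7/2)*(r - 7*sqrt(2))*(r - sqrt(2))*(r + sqrt(2))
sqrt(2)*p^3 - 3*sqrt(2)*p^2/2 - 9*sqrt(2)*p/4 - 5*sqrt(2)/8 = (p - 5/2)*(p + 1/2)*(sqrt(2)*p + sqrt(2)/2)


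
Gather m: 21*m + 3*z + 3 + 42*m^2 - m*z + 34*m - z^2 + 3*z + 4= 42*m^2 + m*(55 - z) - z^2 + 6*z + 7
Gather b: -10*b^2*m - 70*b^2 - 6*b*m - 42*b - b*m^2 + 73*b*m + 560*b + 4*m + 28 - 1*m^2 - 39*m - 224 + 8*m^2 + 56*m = b^2*(-10*m - 70) + b*(-m^2 + 67*m + 518) + 7*m^2 + 21*m - 196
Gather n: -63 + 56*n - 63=56*n - 126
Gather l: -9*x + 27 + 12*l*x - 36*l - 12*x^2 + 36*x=l*(12*x - 36) - 12*x^2 + 27*x + 27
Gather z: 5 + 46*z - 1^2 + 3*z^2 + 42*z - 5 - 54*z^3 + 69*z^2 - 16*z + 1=-54*z^3 + 72*z^2 + 72*z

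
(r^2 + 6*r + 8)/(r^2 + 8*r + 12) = (r + 4)/(r + 6)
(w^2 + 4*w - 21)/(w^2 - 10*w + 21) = (w + 7)/(w - 7)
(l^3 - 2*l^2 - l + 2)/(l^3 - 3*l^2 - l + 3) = (l - 2)/(l - 3)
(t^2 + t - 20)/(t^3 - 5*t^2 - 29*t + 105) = (t - 4)/(t^2 - 10*t + 21)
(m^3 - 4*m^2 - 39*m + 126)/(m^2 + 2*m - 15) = (m^2 - m - 42)/(m + 5)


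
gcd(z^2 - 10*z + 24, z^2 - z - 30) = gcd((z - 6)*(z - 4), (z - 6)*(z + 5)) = z - 6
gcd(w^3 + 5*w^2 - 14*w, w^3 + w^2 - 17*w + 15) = 1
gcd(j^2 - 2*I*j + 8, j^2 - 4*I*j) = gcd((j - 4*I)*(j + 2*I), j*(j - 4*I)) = j - 4*I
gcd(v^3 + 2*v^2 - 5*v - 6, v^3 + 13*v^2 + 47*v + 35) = v + 1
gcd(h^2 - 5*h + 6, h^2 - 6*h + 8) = h - 2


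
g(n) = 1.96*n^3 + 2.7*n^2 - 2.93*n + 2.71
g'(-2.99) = 33.49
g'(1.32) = 14.44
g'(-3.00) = 33.79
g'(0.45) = 0.69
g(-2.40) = -1.80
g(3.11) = 78.67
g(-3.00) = -17.12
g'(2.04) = 32.56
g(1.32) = 8.05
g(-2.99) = -16.78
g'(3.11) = 70.74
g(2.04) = 24.61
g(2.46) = 41.02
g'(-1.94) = 8.72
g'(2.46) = 45.94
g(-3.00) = -17.12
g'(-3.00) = 33.79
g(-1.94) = 4.25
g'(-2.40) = 17.98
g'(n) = 5.88*n^2 + 5.4*n - 2.93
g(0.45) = 2.12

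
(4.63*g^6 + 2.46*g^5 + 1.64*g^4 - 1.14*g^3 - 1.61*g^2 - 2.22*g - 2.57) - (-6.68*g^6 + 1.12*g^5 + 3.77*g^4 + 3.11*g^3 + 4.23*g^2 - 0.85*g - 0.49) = 11.31*g^6 + 1.34*g^5 - 2.13*g^4 - 4.25*g^3 - 5.84*g^2 - 1.37*g - 2.08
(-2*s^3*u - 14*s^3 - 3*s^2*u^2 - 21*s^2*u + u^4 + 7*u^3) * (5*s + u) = -10*s^4*u - 70*s^4 - 17*s^3*u^2 - 119*s^3*u - 3*s^2*u^3 - 21*s^2*u^2 + 5*s*u^4 + 35*s*u^3 + u^5 + 7*u^4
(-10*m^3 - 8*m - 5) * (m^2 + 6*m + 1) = -10*m^5 - 60*m^4 - 18*m^3 - 53*m^2 - 38*m - 5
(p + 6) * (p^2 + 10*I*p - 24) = p^3 + 6*p^2 + 10*I*p^2 - 24*p + 60*I*p - 144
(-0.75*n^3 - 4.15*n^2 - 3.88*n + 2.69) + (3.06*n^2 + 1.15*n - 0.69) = -0.75*n^3 - 1.09*n^2 - 2.73*n + 2.0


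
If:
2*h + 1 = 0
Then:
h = -1/2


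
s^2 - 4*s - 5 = (s - 5)*(s + 1)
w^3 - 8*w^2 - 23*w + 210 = (w - 7)*(w - 6)*(w + 5)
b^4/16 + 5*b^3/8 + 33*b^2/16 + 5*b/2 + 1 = (b/4 + 1)^2*(b + 1)^2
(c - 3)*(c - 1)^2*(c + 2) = c^4 - 3*c^3 - 3*c^2 + 11*c - 6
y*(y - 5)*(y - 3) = y^3 - 8*y^2 + 15*y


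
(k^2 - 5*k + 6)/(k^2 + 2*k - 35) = (k^2 - 5*k + 6)/(k^2 + 2*k - 35)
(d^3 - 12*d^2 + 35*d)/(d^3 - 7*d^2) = (d - 5)/d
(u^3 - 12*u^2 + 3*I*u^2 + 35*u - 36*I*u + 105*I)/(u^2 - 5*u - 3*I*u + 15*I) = (u^2 + u*(-7 + 3*I) - 21*I)/(u - 3*I)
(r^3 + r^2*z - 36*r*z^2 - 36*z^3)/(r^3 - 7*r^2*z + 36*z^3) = (-r^2 - 7*r*z - 6*z^2)/(-r^2 + r*z + 6*z^2)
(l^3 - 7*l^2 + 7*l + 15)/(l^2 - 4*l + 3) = (l^2 - 4*l - 5)/(l - 1)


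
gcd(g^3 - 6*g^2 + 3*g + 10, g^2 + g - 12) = 1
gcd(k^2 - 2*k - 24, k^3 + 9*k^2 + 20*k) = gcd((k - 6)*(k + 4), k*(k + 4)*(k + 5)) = k + 4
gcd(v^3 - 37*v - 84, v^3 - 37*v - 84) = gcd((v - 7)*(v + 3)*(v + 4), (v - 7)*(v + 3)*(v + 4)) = v^3 - 37*v - 84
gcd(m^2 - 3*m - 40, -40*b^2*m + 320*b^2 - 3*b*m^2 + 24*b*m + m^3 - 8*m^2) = m - 8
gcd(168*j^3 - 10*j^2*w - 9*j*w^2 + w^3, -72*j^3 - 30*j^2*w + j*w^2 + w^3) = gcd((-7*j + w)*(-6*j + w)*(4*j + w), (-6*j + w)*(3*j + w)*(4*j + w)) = -24*j^2 - 2*j*w + w^2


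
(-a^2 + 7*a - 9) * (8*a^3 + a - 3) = -8*a^5 + 56*a^4 - 73*a^3 + 10*a^2 - 30*a + 27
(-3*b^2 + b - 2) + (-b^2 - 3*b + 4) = -4*b^2 - 2*b + 2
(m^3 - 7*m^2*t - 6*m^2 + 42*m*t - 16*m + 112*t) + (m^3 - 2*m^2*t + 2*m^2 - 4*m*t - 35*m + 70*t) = 2*m^3 - 9*m^2*t - 4*m^2 + 38*m*t - 51*m + 182*t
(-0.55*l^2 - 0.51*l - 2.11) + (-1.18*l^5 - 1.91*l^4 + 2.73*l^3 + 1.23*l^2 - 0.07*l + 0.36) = -1.18*l^5 - 1.91*l^4 + 2.73*l^3 + 0.68*l^2 - 0.58*l - 1.75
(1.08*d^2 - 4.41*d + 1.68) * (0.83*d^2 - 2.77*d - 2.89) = 0.8964*d^4 - 6.6519*d^3 + 10.4889*d^2 + 8.0913*d - 4.8552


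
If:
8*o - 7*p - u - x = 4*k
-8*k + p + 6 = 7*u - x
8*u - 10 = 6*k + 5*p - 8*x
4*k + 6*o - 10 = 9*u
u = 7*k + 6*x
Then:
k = -5707/4202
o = 73939/8404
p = 20827/2101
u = 17441/4202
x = 9565/4202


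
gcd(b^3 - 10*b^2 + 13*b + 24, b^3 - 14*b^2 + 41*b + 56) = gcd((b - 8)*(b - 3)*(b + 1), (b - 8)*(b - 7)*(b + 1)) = b^2 - 7*b - 8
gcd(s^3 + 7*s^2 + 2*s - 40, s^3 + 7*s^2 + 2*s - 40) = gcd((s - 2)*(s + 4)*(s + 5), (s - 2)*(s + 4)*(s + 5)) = s^3 + 7*s^2 + 2*s - 40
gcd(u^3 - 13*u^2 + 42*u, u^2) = u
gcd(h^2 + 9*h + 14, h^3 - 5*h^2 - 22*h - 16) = h + 2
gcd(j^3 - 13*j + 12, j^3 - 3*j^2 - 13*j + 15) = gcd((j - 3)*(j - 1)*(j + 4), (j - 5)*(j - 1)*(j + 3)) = j - 1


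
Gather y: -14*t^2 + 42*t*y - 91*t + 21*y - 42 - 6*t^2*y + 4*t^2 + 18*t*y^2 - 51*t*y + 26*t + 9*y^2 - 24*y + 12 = -10*t^2 - 65*t + y^2*(18*t + 9) + y*(-6*t^2 - 9*t - 3) - 30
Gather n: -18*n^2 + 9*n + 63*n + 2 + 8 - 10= -18*n^2 + 72*n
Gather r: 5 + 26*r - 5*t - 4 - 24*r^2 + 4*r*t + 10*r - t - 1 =-24*r^2 + r*(4*t + 36) - 6*t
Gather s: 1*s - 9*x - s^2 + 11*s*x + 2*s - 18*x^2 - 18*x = -s^2 + s*(11*x + 3) - 18*x^2 - 27*x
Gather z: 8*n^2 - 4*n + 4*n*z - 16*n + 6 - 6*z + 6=8*n^2 - 20*n + z*(4*n - 6) + 12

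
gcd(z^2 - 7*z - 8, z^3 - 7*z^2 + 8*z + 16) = z + 1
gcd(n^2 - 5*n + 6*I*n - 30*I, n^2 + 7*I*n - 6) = n + 6*I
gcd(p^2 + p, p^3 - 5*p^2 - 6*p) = p^2 + p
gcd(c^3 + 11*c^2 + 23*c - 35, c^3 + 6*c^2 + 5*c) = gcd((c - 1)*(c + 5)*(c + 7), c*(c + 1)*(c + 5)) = c + 5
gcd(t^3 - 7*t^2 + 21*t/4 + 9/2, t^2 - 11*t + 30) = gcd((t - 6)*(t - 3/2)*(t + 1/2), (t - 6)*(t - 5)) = t - 6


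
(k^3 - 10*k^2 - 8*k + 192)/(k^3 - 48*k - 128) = (k - 6)/(k + 4)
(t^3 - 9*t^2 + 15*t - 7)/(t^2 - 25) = (t^3 - 9*t^2 + 15*t - 7)/(t^2 - 25)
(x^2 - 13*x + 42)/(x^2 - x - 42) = (x - 6)/(x + 6)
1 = 1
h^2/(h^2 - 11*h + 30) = h^2/(h^2 - 11*h + 30)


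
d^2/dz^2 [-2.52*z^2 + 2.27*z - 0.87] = -5.04000000000000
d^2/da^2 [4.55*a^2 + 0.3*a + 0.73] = 9.10000000000000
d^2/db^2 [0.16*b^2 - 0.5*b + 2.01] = 0.320000000000000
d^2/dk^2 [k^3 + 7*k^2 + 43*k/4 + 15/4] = 6*k + 14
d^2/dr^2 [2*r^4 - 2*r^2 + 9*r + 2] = 24*r^2 - 4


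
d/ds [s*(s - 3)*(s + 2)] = 3*s^2 - 2*s - 6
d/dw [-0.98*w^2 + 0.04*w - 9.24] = 0.04 - 1.96*w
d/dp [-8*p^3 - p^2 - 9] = 2*p*(-12*p - 1)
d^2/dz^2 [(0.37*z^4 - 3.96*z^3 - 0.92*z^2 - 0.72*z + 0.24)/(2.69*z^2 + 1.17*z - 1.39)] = (5.35471399999999*z^6 + 6.98700600000001*z^5 - 5.26184400000002*z^4 - 54.712008*z^3 + 36.999564*z^2 - 57.527496*z - 3.445096)/(19.465109*z^6 + 25.398711*z^5 - 19.127514*z^4 - 24.646869*z^3 + 9.883734*z^2 + 6.781671*z - 2.685619)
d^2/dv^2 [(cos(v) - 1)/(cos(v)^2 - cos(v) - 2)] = (9*sin(v)^4*cos(v) - 3*sin(v)^4 + 11*sin(v)^2 - 11*cos(v)/4 + 21*cos(3*v)/4 - cos(5*v)/2 + 2)/(sin(v)^2 + cos(v) + 1)^3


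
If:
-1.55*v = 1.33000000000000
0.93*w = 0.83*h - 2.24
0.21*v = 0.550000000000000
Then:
No Solution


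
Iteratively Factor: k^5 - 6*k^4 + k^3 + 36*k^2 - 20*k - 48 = (k + 2)*(k^4 - 8*k^3 + 17*k^2 + 2*k - 24) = (k + 1)*(k + 2)*(k^3 - 9*k^2 + 26*k - 24) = (k - 3)*(k + 1)*(k + 2)*(k^2 - 6*k + 8) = (k - 4)*(k - 3)*(k + 1)*(k + 2)*(k - 2)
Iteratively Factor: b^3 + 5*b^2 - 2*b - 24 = (b - 2)*(b^2 + 7*b + 12) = (b - 2)*(b + 4)*(b + 3)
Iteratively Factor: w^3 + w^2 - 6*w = (w - 2)*(w^2 + 3*w) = (w - 2)*(w + 3)*(w)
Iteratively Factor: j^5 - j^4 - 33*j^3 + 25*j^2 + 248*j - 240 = (j - 1)*(j^4 - 33*j^2 - 8*j + 240) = (j - 5)*(j - 1)*(j^3 + 5*j^2 - 8*j - 48) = (j - 5)*(j - 3)*(j - 1)*(j^2 + 8*j + 16) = (j - 5)*(j - 3)*(j - 1)*(j + 4)*(j + 4)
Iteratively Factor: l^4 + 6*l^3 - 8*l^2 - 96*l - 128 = (l + 4)*(l^3 + 2*l^2 - 16*l - 32) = (l - 4)*(l + 4)*(l^2 + 6*l + 8) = (l - 4)*(l + 2)*(l + 4)*(l + 4)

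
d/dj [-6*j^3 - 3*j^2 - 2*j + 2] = -18*j^2 - 6*j - 2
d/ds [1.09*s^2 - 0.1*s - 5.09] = 2.18*s - 0.1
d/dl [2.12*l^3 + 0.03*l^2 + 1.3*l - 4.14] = 6.36*l^2 + 0.06*l + 1.3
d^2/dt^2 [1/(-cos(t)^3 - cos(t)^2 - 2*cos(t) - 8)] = -((11*cos(t) + 8*cos(2*t) + 9*cos(3*t))*(cos(t)^3 + cos(t)^2 + 2*cos(t) + 8)/4 + 2*(3*cos(t)^2 + 2*cos(t) + 2)^2*sin(t)^2)/(cos(t)^3 + cos(t)^2 + 2*cos(t) + 8)^3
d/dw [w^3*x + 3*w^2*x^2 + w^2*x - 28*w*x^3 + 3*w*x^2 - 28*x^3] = x*(3*w^2 + 6*w*x + 2*w - 28*x^2 + 3*x)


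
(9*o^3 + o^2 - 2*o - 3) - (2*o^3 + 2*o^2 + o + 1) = 7*o^3 - o^2 - 3*o - 4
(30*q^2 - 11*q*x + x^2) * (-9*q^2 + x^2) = -270*q^4 + 99*q^3*x + 21*q^2*x^2 - 11*q*x^3 + x^4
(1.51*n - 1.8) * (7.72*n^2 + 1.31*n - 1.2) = 11.6572*n^3 - 11.9179*n^2 - 4.17*n + 2.16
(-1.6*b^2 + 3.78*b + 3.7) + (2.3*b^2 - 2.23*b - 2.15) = 0.7*b^2 + 1.55*b + 1.55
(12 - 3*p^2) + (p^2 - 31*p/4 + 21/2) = -2*p^2 - 31*p/4 + 45/2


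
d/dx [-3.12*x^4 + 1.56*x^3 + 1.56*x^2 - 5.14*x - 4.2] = -12.48*x^3 + 4.68*x^2 + 3.12*x - 5.14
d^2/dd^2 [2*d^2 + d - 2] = 4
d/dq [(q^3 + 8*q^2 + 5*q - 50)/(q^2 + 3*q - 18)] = (q^4 + 6*q^3 - 35*q^2 - 188*q + 60)/(q^4 + 6*q^3 - 27*q^2 - 108*q + 324)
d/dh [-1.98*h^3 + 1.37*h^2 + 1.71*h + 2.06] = -5.94*h^2 + 2.74*h + 1.71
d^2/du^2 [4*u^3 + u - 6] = 24*u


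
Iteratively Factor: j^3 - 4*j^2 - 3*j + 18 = (j - 3)*(j^2 - j - 6) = (j - 3)*(j + 2)*(j - 3)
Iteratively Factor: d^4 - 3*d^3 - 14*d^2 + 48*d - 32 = (d - 2)*(d^3 - d^2 - 16*d + 16) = (d - 2)*(d - 1)*(d^2 - 16) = (d - 2)*(d - 1)*(d + 4)*(d - 4)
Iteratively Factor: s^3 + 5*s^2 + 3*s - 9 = (s + 3)*(s^2 + 2*s - 3) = (s - 1)*(s + 3)*(s + 3)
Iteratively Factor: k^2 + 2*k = (k)*(k + 2)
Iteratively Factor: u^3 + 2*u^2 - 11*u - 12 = (u - 3)*(u^2 + 5*u + 4) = (u - 3)*(u + 1)*(u + 4)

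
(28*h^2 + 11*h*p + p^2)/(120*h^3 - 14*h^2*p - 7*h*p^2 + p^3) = (7*h + p)/(30*h^2 - 11*h*p + p^2)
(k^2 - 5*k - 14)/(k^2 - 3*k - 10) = (k - 7)/(k - 5)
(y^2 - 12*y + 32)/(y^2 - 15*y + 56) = (y - 4)/(y - 7)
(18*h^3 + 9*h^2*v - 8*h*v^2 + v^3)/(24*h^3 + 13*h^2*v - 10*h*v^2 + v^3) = (-6*h + v)/(-8*h + v)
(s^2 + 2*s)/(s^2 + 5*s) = (s + 2)/(s + 5)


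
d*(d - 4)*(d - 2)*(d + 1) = d^4 - 5*d^3 + 2*d^2 + 8*d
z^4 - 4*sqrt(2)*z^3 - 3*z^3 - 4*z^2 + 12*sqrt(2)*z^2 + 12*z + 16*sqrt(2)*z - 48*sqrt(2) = (z - 3)*(z - 2)*(z + 2)*(z - 4*sqrt(2))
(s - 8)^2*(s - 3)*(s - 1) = s^4 - 20*s^3 + 131*s^2 - 304*s + 192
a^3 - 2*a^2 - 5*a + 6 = (a - 3)*(a - 1)*(a + 2)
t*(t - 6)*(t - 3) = t^3 - 9*t^2 + 18*t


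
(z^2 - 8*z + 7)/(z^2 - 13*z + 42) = (z - 1)/(z - 6)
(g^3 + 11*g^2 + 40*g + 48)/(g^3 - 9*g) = (g^2 + 8*g + 16)/(g*(g - 3))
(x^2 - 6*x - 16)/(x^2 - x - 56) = (x + 2)/(x + 7)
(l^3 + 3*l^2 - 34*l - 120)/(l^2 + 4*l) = l - 1 - 30/l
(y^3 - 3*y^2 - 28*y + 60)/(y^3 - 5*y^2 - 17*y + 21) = (y^3 - 3*y^2 - 28*y + 60)/(y^3 - 5*y^2 - 17*y + 21)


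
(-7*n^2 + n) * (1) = -7*n^2 + n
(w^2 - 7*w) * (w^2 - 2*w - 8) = w^4 - 9*w^3 + 6*w^2 + 56*w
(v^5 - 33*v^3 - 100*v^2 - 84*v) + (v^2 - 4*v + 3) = v^5 - 33*v^3 - 99*v^2 - 88*v + 3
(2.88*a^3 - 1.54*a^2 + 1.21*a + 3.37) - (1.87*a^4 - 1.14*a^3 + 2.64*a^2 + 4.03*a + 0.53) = -1.87*a^4 + 4.02*a^3 - 4.18*a^2 - 2.82*a + 2.84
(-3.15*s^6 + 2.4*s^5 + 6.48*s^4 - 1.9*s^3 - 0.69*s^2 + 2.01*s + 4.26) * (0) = 0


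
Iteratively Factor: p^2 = (p)*(p)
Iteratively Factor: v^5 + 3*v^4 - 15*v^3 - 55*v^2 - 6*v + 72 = (v - 1)*(v^4 + 4*v^3 - 11*v^2 - 66*v - 72) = (v - 1)*(v + 2)*(v^3 + 2*v^2 - 15*v - 36) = (v - 4)*(v - 1)*(v + 2)*(v^2 + 6*v + 9) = (v - 4)*(v - 1)*(v + 2)*(v + 3)*(v + 3)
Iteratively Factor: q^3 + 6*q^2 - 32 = (q + 4)*(q^2 + 2*q - 8) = (q - 2)*(q + 4)*(q + 4)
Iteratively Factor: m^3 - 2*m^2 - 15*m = (m)*(m^2 - 2*m - 15) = m*(m - 5)*(m + 3)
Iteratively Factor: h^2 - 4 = (h + 2)*(h - 2)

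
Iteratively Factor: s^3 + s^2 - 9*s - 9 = (s + 3)*(s^2 - 2*s - 3) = (s - 3)*(s + 3)*(s + 1)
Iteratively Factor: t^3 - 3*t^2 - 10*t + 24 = (t - 2)*(t^2 - t - 12) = (t - 4)*(t - 2)*(t + 3)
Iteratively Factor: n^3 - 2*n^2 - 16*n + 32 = (n + 4)*(n^2 - 6*n + 8) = (n - 2)*(n + 4)*(n - 4)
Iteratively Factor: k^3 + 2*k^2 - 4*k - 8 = (k - 2)*(k^2 + 4*k + 4) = (k - 2)*(k + 2)*(k + 2)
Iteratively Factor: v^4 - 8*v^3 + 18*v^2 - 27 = (v + 1)*(v^3 - 9*v^2 + 27*v - 27) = (v - 3)*(v + 1)*(v^2 - 6*v + 9) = (v - 3)^2*(v + 1)*(v - 3)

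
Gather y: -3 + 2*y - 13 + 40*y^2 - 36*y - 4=40*y^2 - 34*y - 20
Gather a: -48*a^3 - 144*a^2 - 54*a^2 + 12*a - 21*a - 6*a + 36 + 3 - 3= -48*a^3 - 198*a^2 - 15*a + 36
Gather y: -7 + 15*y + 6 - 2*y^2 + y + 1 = -2*y^2 + 16*y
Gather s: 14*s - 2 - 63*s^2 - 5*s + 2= -63*s^2 + 9*s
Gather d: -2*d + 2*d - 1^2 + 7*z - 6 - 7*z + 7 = 0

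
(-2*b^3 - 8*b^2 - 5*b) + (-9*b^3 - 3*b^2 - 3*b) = -11*b^3 - 11*b^2 - 8*b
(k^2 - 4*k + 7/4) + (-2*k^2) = -k^2 - 4*k + 7/4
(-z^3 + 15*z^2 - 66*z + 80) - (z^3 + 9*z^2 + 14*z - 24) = -2*z^3 + 6*z^2 - 80*z + 104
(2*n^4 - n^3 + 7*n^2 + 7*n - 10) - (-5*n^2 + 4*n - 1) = 2*n^4 - n^3 + 12*n^2 + 3*n - 9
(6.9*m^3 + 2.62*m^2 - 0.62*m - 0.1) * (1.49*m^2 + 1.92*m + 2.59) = 10.281*m^5 + 17.1518*m^4 + 21.9776*m^3 + 5.4464*m^2 - 1.7978*m - 0.259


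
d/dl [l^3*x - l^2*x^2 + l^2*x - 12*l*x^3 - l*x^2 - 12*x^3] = x*(3*l^2 - 2*l*x + 2*l - 12*x^2 - x)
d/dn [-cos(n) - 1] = sin(n)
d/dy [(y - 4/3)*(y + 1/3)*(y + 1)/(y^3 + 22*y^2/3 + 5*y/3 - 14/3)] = 2*(99*y^2 - 114*y + 101)/(3*(9*y^4 + 114*y^3 + 277*y^2 - 532*y + 196))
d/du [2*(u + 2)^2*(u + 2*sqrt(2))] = 2*(u + 2)*(3*u + 2 + 4*sqrt(2))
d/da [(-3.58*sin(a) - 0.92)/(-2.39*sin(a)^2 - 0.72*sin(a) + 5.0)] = (-4.3976*sin(a) + 4.2781*cos(2*a) - 22.8405)*cos(a)/(2.39*sin(a)^2 + 0.72*sin(a) - 5.0)^2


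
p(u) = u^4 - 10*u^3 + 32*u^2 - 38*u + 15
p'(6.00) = 130.00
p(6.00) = 75.00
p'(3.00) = -8.00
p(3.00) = 0.00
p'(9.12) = 1084.65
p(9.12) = 1662.50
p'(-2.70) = -508.23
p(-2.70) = 600.85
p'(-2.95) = -590.56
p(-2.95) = 738.04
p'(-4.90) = -1542.50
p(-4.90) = 2722.49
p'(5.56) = 77.95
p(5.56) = 29.81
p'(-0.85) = -116.53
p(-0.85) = 77.08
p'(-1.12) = -152.93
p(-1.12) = 113.32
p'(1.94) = 2.46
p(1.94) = 2.87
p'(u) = 4*u^3 - 30*u^2 + 64*u - 38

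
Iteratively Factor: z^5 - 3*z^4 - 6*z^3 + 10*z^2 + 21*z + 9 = (z - 3)*(z^4 - 6*z^2 - 8*z - 3) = (z - 3)^2*(z^3 + 3*z^2 + 3*z + 1) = (z - 3)^2*(z + 1)*(z^2 + 2*z + 1) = (z - 3)^2*(z + 1)^2*(z + 1)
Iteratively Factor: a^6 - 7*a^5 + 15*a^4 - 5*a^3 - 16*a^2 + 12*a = (a)*(a^5 - 7*a^4 + 15*a^3 - 5*a^2 - 16*a + 12) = a*(a - 2)*(a^4 - 5*a^3 + 5*a^2 + 5*a - 6) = a*(a - 2)*(a - 1)*(a^3 - 4*a^2 + a + 6) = a*(a - 2)*(a - 1)*(a + 1)*(a^2 - 5*a + 6) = a*(a - 3)*(a - 2)*(a - 1)*(a + 1)*(a - 2)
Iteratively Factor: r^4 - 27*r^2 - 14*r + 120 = (r + 3)*(r^3 - 3*r^2 - 18*r + 40) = (r + 3)*(r + 4)*(r^2 - 7*r + 10) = (r - 5)*(r + 3)*(r + 4)*(r - 2)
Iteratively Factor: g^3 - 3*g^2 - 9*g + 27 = (g - 3)*(g^2 - 9) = (g - 3)*(g + 3)*(g - 3)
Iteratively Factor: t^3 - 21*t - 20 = (t + 1)*(t^2 - t - 20) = (t + 1)*(t + 4)*(t - 5)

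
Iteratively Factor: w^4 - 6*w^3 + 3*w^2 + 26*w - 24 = (w - 4)*(w^3 - 2*w^2 - 5*w + 6) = (w - 4)*(w - 1)*(w^2 - w - 6) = (w - 4)*(w - 3)*(w - 1)*(w + 2)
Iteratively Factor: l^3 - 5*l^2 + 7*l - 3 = (l - 1)*(l^2 - 4*l + 3) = (l - 3)*(l - 1)*(l - 1)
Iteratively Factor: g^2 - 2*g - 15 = (g - 5)*(g + 3)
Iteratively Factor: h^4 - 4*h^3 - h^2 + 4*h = (h - 1)*(h^3 - 3*h^2 - 4*h) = (h - 4)*(h - 1)*(h^2 + h) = h*(h - 4)*(h - 1)*(h + 1)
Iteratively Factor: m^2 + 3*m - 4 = (m - 1)*(m + 4)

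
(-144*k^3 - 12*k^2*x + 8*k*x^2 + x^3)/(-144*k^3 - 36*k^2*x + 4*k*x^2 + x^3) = (-24*k^2 + 2*k*x + x^2)/(-24*k^2 - 2*k*x + x^2)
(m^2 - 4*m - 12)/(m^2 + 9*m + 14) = (m - 6)/(m + 7)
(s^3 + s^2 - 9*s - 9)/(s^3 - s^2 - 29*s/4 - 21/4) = 4*(s^2 - 9)/(4*s^2 - 8*s - 21)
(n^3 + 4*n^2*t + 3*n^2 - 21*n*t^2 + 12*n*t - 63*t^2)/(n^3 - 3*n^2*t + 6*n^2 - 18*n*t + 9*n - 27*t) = (n + 7*t)/(n + 3)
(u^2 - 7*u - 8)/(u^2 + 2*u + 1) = (u - 8)/(u + 1)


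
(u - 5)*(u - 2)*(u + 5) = u^3 - 2*u^2 - 25*u + 50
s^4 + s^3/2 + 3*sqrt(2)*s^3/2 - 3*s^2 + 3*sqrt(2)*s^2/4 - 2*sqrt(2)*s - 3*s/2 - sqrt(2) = (s + 1/2)*(s - sqrt(2))*(s + sqrt(2)/2)*(s + 2*sqrt(2))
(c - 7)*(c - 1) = c^2 - 8*c + 7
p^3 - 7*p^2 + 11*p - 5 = (p - 5)*(p - 1)^2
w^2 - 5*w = w*(w - 5)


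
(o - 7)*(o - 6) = o^2 - 13*o + 42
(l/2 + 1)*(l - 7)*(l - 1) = l^3/2 - 3*l^2 - 9*l/2 + 7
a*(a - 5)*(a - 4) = a^3 - 9*a^2 + 20*a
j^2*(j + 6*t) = j^3 + 6*j^2*t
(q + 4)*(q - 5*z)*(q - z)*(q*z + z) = q^4*z - 6*q^3*z^2 + 5*q^3*z + 5*q^2*z^3 - 30*q^2*z^2 + 4*q^2*z + 25*q*z^3 - 24*q*z^2 + 20*z^3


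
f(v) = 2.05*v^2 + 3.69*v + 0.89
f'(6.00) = 28.29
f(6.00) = 96.83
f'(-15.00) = -57.81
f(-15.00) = 406.79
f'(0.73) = 6.68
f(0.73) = 4.68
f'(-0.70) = 0.82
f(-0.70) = -0.69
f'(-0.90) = 0.00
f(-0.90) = -0.77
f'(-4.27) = -13.82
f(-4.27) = 22.51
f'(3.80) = 19.27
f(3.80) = 44.51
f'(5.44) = 25.99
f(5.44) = 81.63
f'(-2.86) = -8.04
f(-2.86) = 7.10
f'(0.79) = 6.93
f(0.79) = 5.08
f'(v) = 4.1*v + 3.69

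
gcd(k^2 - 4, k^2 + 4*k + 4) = k + 2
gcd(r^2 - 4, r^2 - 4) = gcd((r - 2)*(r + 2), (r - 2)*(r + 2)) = r^2 - 4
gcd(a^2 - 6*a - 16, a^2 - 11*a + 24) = a - 8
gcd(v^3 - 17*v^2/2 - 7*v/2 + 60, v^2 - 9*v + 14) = 1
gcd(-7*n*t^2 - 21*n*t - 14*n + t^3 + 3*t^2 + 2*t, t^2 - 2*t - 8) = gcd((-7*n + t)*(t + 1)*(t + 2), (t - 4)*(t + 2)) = t + 2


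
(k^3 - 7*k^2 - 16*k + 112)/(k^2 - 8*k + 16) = (k^2 - 3*k - 28)/(k - 4)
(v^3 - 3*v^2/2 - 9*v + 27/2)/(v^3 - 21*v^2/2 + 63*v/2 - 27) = (v + 3)/(v - 6)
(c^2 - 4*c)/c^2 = (c - 4)/c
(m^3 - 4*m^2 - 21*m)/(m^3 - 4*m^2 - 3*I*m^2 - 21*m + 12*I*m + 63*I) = m/(m - 3*I)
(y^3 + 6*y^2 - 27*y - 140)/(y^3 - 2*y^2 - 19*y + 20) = (y + 7)/(y - 1)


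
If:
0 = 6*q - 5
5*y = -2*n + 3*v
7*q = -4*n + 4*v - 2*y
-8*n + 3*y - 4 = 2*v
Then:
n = -371/792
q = 5/6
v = 613/396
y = 221/198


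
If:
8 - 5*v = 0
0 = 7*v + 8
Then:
No Solution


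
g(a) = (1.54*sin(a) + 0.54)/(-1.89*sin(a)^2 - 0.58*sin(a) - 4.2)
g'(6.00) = -0.36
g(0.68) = -0.28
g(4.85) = 0.18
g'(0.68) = -0.10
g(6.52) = -0.20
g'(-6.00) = -0.25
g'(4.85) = -0.02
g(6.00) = -0.03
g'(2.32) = 0.07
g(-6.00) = -0.22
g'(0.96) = -0.04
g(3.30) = -0.07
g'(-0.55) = -0.28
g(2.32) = -0.30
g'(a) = (3.78*sin(a)*cos(a) + 0.58*cos(a))*(1.54*sin(a) + 0.54)/(-1.89*sin(a)^2 - 0.58*sin(a) - 4.2)^2 + 1.54*cos(a)/(-1.89*sin(a)^2 - 0.58*sin(a) - 4.2) = (2.9106*sin(a)^2 + 2.0412*sin(a) - 6.1548)*cos(a)/(3.5721*sin(a)^4 + 2.1924*sin(a)^3 + 16.2124*sin(a)^2 + 4.872*sin(a) + 17.64)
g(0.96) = -0.30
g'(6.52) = -0.27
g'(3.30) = 0.37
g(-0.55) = 0.06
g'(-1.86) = 0.05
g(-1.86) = 0.17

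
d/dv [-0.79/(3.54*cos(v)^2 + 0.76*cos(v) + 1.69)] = -(5.5932*cos(v) + 0.6004)*sin(v)/(3.54*cos(v)^2 + 0.76*cos(v) + 1.69)^2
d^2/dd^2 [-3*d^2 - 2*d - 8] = -6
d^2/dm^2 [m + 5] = 0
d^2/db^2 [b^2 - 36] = 2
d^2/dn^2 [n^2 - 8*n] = 2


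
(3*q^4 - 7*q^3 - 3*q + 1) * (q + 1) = 3*q^5 - 4*q^4 - 7*q^3 - 3*q^2 - 2*q + 1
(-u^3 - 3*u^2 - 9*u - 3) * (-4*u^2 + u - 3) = 4*u^5 + 11*u^4 + 36*u^3 + 12*u^2 + 24*u + 9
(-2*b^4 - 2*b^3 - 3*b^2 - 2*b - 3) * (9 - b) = 2*b^5 - 16*b^4 - 15*b^3 - 25*b^2 - 15*b - 27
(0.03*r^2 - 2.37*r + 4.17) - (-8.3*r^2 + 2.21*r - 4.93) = 8.33*r^2 - 4.58*r + 9.1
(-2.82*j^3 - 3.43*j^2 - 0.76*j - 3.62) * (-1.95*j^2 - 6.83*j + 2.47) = 5.499*j^5 + 25.9491*j^4 + 17.9435*j^3 + 3.7777*j^2 + 22.8474*j - 8.9414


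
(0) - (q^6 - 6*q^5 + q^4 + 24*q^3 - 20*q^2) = -q^6 + 6*q^5 - q^4 - 24*q^3 + 20*q^2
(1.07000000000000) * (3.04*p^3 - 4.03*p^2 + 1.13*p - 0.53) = 3.2528*p^3 - 4.3121*p^2 + 1.2091*p - 0.5671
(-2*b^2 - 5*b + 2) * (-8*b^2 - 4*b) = 16*b^4 + 48*b^3 + 4*b^2 - 8*b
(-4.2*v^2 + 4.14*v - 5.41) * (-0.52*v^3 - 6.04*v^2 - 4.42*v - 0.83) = 2.184*v^5 + 23.2152*v^4 - 3.6284*v^3 + 17.8636*v^2 + 20.476*v + 4.4903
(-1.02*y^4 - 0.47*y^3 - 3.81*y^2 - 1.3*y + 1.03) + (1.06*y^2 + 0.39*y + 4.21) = -1.02*y^4 - 0.47*y^3 - 2.75*y^2 - 0.91*y + 5.24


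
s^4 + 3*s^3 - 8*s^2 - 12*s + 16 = (s - 2)*(s - 1)*(s + 2)*(s + 4)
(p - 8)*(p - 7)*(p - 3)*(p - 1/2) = p^4 - 37*p^3/2 + 110*p^2 - 437*p/2 + 84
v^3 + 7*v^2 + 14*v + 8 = (v + 1)*(v + 2)*(v + 4)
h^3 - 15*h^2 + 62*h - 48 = (h - 8)*(h - 6)*(h - 1)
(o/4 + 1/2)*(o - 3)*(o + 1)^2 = o^4/4 + o^3/4 - 7*o^2/4 - 13*o/4 - 3/2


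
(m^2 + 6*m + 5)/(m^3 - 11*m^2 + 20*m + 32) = (m + 5)/(m^2 - 12*m + 32)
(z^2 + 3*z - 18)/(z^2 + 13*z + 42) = (z - 3)/(z + 7)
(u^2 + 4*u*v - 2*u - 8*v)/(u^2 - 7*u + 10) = (u + 4*v)/(u - 5)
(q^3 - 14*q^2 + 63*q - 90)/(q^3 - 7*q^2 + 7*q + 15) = (q - 6)/(q + 1)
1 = 1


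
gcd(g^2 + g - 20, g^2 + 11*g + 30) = g + 5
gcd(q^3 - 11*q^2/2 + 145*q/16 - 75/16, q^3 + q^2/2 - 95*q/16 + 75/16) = q^2 - 5*q/2 + 25/16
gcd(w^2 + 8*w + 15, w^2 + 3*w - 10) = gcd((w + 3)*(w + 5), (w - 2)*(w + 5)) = w + 5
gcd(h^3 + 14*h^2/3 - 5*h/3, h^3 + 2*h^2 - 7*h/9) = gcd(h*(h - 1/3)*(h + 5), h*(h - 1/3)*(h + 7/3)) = h^2 - h/3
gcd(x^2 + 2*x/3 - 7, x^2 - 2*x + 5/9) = 1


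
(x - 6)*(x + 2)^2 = x^3 - 2*x^2 - 20*x - 24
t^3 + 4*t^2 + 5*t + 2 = (t + 1)^2*(t + 2)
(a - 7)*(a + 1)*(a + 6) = a^3 - 43*a - 42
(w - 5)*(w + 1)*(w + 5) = w^3 + w^2 - 25*w - 25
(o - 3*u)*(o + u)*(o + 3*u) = o^3 + o^2*u - 9*o*u^2 - 9*u^3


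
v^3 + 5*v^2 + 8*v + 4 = (v + 1)*(v + 2)^2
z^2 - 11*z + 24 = (z - 8)*(z - 3)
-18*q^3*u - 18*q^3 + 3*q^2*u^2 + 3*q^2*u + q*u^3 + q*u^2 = (-3*q + u)*(6*q + u)*(q*u + q)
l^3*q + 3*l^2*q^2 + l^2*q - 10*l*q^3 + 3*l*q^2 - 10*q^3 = (l - 2*q)*(l + 5*q)*(l*q + q)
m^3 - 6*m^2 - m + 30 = (m - 5)*(m - 3)*(m + 2)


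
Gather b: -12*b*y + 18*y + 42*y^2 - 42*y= -12*b*y + 42*y^2 - 24*y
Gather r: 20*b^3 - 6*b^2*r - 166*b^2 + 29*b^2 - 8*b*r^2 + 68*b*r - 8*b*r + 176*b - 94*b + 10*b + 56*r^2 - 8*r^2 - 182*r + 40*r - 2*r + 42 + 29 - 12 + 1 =20*b^3 - 137*b^2 + 92*b + r^2*(48 - 8*b) + r*(-6*b^2 + 60*b - 144) + 60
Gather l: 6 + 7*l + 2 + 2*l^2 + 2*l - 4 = 2*l^2 + 9*l + 4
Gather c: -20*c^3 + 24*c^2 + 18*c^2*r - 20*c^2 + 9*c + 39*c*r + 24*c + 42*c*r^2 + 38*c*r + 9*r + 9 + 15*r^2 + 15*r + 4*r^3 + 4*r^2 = -20*c^3 + c^2*(18*r + 4) + c*(42*r^2 + 77*r + 33) + 4*r^3 + 19*r^2 + 24*r + 9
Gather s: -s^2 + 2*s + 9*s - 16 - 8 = -s^2 + 11*s - 24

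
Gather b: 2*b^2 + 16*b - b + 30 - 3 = 2*b^2 + 15*b + 27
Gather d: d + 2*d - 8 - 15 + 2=3*d - 21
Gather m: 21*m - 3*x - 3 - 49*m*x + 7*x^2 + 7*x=m*(21 - 49*x) + 7*x^2 + 4*x - 3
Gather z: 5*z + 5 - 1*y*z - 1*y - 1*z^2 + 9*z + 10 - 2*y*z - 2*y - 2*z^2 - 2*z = -3*y - 3*z^2 + z*(12 - 3*y) + 15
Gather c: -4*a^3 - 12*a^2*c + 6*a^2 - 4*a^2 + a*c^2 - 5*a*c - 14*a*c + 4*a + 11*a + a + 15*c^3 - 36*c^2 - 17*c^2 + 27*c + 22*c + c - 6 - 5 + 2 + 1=-4*a^3 + 2*a^2 + 16*a + 15*c^3 + c^2*(a - 53) + c*(-12*a^2 - 19*a + 50) - 8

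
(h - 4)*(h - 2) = h^2 - 6*h + 8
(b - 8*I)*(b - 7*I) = b^2 - 15*I*b - 56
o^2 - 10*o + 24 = (o - 6)*(o - 4)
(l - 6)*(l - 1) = l^2 - 7*l + 6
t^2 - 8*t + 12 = (t - 6)*(t - 2)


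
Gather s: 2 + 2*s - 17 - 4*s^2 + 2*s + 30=-4*s^2 + 4*s + 15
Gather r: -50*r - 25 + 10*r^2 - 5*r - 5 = 10*r^2 - 55*r - 30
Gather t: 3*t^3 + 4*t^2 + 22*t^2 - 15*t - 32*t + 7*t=3*t^3 + 26*t^2 - 40*t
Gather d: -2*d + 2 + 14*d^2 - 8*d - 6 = 14*d^2 - 10*d - 4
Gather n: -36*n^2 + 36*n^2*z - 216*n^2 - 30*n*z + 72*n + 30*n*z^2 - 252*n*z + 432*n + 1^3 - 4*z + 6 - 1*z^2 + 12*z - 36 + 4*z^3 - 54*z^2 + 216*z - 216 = n^2*(36*z - 252) + n*(30*z^2 - 282*z + 504) + 4*z^3 - 55*z^2 + 224*z - 245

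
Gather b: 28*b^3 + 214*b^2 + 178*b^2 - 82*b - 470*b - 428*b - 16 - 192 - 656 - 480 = 28*b^3 + 392*b^2 - 980*b - 1344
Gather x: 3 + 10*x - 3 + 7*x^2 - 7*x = 7*x^2 + 3*x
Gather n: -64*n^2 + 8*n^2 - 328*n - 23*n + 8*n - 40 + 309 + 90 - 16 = -56*n^2 - 343*n + 343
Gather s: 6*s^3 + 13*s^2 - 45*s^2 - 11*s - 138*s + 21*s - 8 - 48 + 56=6*s^3 - 32*s^2 - 128*s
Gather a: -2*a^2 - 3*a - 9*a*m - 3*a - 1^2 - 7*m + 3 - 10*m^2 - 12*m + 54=-2*a^2 + a*(-9*m - 6) - 10*m^2 - 19*m + 56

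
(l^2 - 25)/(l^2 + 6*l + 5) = (l - 5)/(l + 1)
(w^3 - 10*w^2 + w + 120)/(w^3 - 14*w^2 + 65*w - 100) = (w^2 - 5*w - 24)/(w^2 - 9*w + 20)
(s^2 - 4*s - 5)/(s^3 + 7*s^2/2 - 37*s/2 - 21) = 2*(s - 5)/(2*s^2 + 5*s - 42)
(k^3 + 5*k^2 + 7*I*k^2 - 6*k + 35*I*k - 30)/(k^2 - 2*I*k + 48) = (k^2 + k*(5 + I) + 5*I)/(k - 8*I)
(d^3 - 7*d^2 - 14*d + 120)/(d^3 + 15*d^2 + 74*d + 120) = (d^2 - 11*d + 30)/(d^2 + 11*d + 30)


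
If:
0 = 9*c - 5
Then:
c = 5/9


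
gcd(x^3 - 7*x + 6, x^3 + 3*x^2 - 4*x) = x - 1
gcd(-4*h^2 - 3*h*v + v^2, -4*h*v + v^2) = -4*h + v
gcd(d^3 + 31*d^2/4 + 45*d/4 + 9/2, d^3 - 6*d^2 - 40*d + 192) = d + 6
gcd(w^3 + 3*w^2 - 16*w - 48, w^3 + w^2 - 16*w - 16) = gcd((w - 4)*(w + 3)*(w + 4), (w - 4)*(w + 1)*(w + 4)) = w^2 - 16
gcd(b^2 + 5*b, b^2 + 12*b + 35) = b + 5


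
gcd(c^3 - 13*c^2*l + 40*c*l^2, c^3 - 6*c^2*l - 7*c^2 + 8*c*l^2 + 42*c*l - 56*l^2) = 1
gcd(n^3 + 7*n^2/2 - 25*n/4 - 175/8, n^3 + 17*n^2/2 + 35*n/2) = n + 7/2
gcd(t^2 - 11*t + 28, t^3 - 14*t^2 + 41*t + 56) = t - 7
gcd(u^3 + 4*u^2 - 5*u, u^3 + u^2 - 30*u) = u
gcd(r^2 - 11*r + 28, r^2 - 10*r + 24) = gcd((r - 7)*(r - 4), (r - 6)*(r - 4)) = r - 4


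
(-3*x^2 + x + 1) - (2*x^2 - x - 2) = -5*x^2 + 2*x + 3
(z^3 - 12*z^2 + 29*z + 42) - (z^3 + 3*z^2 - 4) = -15*z^2 + 29*z + 46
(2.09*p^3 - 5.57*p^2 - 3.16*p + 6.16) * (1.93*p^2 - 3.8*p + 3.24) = 4.0337*p^5 - 18.6921*p^4 + 21.8388*p^3 + 5.85*p^2 - 33.6464*p + 19.9584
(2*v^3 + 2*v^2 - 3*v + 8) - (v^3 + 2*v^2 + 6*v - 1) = v^3 - 9*v + 9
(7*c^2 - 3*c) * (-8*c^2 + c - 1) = -56*c^4 + 31*c^3 - 10*c^2 + 3*c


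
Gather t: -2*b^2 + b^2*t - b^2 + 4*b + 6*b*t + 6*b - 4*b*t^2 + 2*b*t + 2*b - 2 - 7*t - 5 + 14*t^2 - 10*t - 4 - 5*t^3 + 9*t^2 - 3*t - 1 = -3*b^2 + 12*b - 5*t^3 + t^2*(23 - 4*b) + t*(b^2 + 8*b - 20) - 12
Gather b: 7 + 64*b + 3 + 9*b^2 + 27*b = 9*b^2 + 91*b + 10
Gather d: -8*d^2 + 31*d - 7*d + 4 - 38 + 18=-8*d^2 + 24*d - 16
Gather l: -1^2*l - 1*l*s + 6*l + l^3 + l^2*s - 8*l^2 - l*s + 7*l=l^3 + l^2*(s - 8) + l*(12 - 2*s)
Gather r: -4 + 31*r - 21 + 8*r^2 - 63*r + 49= 8*r^2 - 32*r + 24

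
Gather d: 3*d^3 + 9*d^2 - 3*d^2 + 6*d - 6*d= 3*d^3 + 6*d^2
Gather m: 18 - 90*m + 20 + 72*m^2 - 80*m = 72*m^2 - 170*m + 38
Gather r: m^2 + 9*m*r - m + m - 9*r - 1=m^2 + r*(9*m - 9) - 1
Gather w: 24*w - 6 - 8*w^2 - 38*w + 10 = -8*w^2 - 14*w + 4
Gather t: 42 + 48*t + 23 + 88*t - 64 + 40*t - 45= 176*t - 44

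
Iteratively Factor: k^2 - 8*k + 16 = (k - 4)*(k - 4)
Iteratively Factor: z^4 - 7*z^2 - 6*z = (z - 3)*(z^3 + 3*z^2 + 2*z) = (z - 3)*(z + 2)*(z^2 + z) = (z - 3)*(z + 1)*(z + 2)*(z)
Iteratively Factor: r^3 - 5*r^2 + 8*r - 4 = (r - 2)*(r^2 - 3*r + 2) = (r - 2)^2*(r - 1)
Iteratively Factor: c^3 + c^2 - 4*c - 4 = (c + 2)*(c^2 - c - 2) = (c - 2)*(c + 2)*(c + 1)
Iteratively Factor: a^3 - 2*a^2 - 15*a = (a - 5)*(a^2 + 3*a) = (a - 5)*(a + 3)*(a)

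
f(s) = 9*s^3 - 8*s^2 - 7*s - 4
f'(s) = 27*s^2 - 16*s - 7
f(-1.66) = -55.59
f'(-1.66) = 93.96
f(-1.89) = -80.11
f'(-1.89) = 119.69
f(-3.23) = -368.14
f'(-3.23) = 326.37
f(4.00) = 416.00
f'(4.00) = 361.00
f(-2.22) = -126.36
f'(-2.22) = 161.59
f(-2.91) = -273.15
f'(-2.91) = 268.20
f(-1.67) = -56.54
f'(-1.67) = 95.02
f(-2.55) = -187.40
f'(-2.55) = 209.37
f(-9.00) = -7150.00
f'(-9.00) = 2324.00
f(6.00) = 1610.00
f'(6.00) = 869.00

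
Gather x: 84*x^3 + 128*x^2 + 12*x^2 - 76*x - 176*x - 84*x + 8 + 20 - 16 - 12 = 84*x^3 + 140*x^2 - 336*x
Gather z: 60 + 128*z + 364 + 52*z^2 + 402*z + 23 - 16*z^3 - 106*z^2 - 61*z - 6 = -16*z^3 - 54*z^2 + 469*z + 441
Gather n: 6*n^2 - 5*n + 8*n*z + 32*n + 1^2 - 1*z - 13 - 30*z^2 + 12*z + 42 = 6*n^2 + n*(8*z + 27) - 30*z^2 + 11*z + 30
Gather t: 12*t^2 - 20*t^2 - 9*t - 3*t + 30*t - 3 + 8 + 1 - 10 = -8*t^2 + 18*t - 4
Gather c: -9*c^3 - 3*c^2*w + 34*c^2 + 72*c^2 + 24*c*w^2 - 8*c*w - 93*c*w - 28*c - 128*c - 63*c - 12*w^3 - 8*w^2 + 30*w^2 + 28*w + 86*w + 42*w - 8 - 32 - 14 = -9*c^3 + c^2*(106 - 3*w) + c*(24*w^2 - 101*w - 219) - 12*w^3 + 22*w^2 + 156*w - 54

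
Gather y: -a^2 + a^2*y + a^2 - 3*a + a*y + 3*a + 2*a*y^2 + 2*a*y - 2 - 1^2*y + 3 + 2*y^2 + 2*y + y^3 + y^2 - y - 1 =y^3 + y^2*(2*a + 3) + y*(a^2 + 3*a)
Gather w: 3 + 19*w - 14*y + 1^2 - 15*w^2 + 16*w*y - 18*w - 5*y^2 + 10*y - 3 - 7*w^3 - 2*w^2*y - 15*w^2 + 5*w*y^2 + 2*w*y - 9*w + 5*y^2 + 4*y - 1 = -7*w^3 + w^2*(-2*y - 30) + w*(5*y^2 + 18*y - 8)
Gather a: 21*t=21*t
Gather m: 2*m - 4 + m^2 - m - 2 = m^2 + m - 6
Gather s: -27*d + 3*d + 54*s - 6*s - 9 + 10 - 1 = -24*d + 48*s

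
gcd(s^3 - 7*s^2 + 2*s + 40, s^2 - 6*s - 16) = s + 2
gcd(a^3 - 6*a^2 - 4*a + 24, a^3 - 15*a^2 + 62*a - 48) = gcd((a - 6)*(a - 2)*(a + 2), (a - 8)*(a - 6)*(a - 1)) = a - 6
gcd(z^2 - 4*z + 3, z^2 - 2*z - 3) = z - 3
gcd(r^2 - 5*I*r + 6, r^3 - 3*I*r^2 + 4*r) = r + I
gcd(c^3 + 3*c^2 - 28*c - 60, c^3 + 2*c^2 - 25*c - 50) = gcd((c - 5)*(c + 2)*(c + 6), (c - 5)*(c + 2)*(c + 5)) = c^2 - 3*c - 10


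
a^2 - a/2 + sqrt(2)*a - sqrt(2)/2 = (a - 1/2)*(a + sqrt(2))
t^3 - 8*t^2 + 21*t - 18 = (t - 3)^2*(t - 2)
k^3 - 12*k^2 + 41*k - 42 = (k - 7)*(k - 3)*(k - 2)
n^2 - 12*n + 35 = (n - 7)*(n - 5)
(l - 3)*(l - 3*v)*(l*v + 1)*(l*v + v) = l^4*v^2 - 3*l^3*v^3 - 2*l^3*v^2 + l^3*v + 6*l^2*v^3 - 6*l^2*v^2 - 2*l^2*v + 9*l*v^3 + 6*l*v^2 - 3*l*v + 9*v^2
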